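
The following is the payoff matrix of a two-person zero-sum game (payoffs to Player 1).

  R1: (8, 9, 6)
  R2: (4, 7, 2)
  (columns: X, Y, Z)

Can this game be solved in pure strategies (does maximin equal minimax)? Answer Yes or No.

Row minima: R1 → 6, R2 → 2; maximin = 6.
Column maxima: X → 8, Y → 9, Z → 6; minimax = 6.
maximin = minimax = 6, so a saddle point exists.

Yes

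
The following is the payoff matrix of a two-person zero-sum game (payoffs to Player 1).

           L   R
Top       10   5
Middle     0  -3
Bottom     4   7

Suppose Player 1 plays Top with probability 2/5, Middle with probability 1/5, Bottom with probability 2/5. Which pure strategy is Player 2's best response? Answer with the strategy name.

If Player 2 plays L, Player 1's expected payoff is (2/5)·10 + (1/5)·0 + (2/5)·4 = 28/5.
If Player 2 plays R, Player 1's expected payoff is (2/5)·5 + (1/5)·(-3) + (2/5)·7 = 21/5.
Player 2 minimizes Player 1's payoff; the smallest is 21/5, so the best response is R.

R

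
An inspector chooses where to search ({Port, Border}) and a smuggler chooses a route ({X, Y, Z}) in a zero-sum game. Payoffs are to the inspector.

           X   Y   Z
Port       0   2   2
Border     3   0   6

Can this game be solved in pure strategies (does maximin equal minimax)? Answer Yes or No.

No

Row minima: Port → 0, Border → 0; maximin = 0.
Column maxima: X → 3, Y → 2, Z → 6; minimax = 2.
0 ≠ 2, so no pure-strategy equilibrium exists.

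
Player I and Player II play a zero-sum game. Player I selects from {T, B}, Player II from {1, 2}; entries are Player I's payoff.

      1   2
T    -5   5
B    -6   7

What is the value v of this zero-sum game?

Row minima: T → -5, B → -6; maximin = -5.
Column maxima: 1 → -5, 2 → 7; minimax = -5.
Since maximin = minimax = -5, there is a saddle point and the value is -5.

-5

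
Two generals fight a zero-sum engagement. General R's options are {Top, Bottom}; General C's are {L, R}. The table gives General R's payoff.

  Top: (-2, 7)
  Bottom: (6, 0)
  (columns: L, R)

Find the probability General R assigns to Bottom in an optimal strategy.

Row minima: Top → -2, Bottom → 0; maximin = 0.
Column maxima: L → 6, R → 7; minimax = 6.
0 ≠ 6, so there is no saddle point; optimal play is mixed.
Let General R play Top with probability p. Expected payoff against L: (-2)p + 6(1−p) = −8p + 6; against R: 7p + 0(1−p) = 7p.
Setting these equal: −8p + 6 = 7p ⇒ −15p = -6 ⇒ p = 2/5, and the value is (-8)·(2/5) + 6 = 14/5.
For General C: with q = P(L), equating Top's and Bottom's payoffs gives −9q + 7 = 6q ⇒ q = 7/15.

3/5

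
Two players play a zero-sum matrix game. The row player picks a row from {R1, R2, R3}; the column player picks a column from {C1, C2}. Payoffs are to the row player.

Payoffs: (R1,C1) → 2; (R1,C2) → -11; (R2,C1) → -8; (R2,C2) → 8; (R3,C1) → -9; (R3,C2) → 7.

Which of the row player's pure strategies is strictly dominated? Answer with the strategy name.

R2 gives a strictly higher payoff than R3 against every column: -8 > -9, 8 > 7.
So R3 is strictly dominated and the row player never plays it.

R3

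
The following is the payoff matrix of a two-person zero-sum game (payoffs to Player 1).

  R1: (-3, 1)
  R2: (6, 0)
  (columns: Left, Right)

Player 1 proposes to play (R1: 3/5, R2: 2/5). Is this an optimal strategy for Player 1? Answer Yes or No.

Against Left this mix gives (3/5)·(-3) + (2/5)·6 = 3/5.
Against Right this mix gives (3/5)·1 + (2/5)·0 = 3/5.
All of Player 2's active replies (Left, Right) yield 3/5, and no column does worse for Player 1. The mix makes Player 2 indifferent and guarantees 3/5, so it is optimal.

Yes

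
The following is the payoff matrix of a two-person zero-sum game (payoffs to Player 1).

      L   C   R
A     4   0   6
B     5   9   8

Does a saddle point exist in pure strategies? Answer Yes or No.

Yes

Row minima: A → 0, B → 5; maximin = 5.
Column maxima: L → 5, C → 9, R → 8; minimax = 5.
maximin = minimax = 5, so a saddle point exists.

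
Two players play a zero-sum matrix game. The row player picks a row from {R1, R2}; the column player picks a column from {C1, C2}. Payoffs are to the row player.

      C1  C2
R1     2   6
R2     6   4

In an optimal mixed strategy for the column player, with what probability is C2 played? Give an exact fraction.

2/3

Row minima: R1 → 2, R2 → 4; maximin = 4.
Column maxima: C1 → 6, C2 → 6; minimax = 6.
4 ≠ 6, so there is no saddle point; optimal play is mixed.
Let the row player play R1 with probability p. Expected payoff against C1: 2p + 6(1−p) = −4p + 6; against C2: 6p + 4(1−p) = 2p + 4.
Setting these equal: −4p + 6 = 2p + 4 ⇒ −6p = -2 ⇒ p = 1/3, and the value is (-4)·(1/3) + 6 = 14/3.
For the column player: with q = P(C1), equating R1's and R2's payoffs gives −4q + 6 = 2q + 4 ⇒ q = 1/3.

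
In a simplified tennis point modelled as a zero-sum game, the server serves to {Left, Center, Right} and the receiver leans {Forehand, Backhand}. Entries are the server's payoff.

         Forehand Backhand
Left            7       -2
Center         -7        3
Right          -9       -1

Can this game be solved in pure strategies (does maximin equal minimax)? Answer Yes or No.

No

Row minima: Left → -2, Center → -7, Right → -9; maximin = -2.
Column maxima: Forehand → 7, Backhand → 3; minimax = 3.
-2 ≠ 3, so no pure-strategy equilibrium exists.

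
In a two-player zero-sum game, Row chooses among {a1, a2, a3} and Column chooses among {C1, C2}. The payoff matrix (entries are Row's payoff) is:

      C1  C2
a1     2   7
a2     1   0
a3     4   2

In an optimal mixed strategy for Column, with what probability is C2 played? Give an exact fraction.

2/7

Row minima: a1 → 2, a2 → 0, a3 → 2; maximin = 2.
Column maxima: C1 → 4, C2 → 7; minimax = 4.
2 ≠ 4, so there is no saddle point; optimal play is mixed.
a2 is strictly dominated by a1, so Row never plays it.
On the remaining 2×2 (a1, a3 vs C1, C2):
Let Row play a1 with probability p. Expected payoff against C1: 2p + 4(1−p) = −2p + 4; against C2: 7p + 2(1−p) = 5p + 2.
Setting these equal: −2p + 4 = 5p + 2 ⇒ −7p = -2 ⇒ p = 2/7, and the value is (-2)·(2/7) + 4 = 24/7.
For Column: with q = P(C1), equating a1's and a3's payoffs gives −5q + 7 = 2q + 2 ⇒ q = 5/7.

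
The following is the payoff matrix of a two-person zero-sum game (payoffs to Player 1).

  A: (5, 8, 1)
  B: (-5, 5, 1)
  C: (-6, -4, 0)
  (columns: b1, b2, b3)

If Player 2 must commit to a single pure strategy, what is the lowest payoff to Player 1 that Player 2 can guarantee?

Column maxima: b1 → 5, b2 → 8, b3 → 1.
The smallest of these is 1.

1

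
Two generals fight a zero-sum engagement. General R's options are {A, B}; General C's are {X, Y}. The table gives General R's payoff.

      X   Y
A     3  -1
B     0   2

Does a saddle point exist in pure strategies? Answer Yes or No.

Row minima: A → -1, B → 0; maximin = 0.
Column maxima: X → 3, Y → 2; minimax = 2.
0 ≠ 2, so no pure-strategy equilibrium exists.

No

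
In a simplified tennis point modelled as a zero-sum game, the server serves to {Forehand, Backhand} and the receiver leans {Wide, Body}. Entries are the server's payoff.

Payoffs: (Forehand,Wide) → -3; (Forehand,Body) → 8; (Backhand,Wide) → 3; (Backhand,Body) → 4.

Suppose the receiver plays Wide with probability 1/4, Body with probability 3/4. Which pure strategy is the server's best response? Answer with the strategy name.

Forehand

Expected payoff of Forehand: (1/4)·(-3) + (3/4)·8 = 21/4.
Expected payoff of Backhand: (1/4)·3 + (3/4)·4 = 15/4.
The largest is 21/4, so the server's best response is Forehand.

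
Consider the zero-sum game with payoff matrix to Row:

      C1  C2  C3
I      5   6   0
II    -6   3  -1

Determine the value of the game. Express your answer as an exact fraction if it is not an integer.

Row minima: I → 0, II → -6; maximin = 0.
Column maxima: C1 → 5, C2 → 6, C3 → 0; minimax = 0.
Since maximin = minimax = 0, there is a saddle point and the value is 0.

0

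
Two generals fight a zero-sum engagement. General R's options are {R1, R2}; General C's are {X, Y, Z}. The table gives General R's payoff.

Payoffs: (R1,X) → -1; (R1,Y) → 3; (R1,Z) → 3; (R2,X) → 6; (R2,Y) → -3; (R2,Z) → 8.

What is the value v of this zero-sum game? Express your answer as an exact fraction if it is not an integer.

Row minima: R1 → -1, R2 → -3; maximin = -1.
Column maxima: X → 6, Y → 3, Z → 8; minimax = 3.
-1 ≠ 3, so there is no saddle point; optimal play is mixed.
Z is strictly dominated by X (it gives General R strictly more in every row), so General C never plays it.
On the remaining 2×2 (R1, R2 vs X, Y):
Let General R play R1 with probability p. Expected payoff against X: (-1)p + 6(1−p) = −7p + 6; against Y: 3p + (-3)(1−p) = 6p − 3.
Setting these equal: −7p + 6 = 6p − 3 ⇒ −13p = -9 ⇒ p = 9/13, and the value is (-7)·(9/13) + 6 = 15/13.
For General C: with q = P(X), equating R1's and R2's payoffs gives −4q + 3 = 9q − 3 ⇒ q = 6/13.

15/13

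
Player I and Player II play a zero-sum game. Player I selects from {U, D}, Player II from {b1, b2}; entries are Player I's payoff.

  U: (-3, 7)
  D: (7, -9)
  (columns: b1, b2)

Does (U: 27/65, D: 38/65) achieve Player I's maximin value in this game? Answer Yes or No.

Against b1 this mix gives (27/65)·(-3) + (38/65)·7 = 37/13.
Against b2 this mix gives (27/65)·7 + (38/65)·(-9) = -153/65.
Player II will play b2, holding Player I to -153/65. Shifting weight toward the row that does better against b2 would raise this floor (the equalizing mix achieves 11/13 against both b2 and b1), so the proposed strategy is not optimal.

No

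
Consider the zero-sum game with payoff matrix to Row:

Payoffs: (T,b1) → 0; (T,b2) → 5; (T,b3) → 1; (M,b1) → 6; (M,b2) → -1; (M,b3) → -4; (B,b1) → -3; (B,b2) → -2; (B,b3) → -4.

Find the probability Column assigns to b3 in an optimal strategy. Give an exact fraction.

Row minima: T → 0, M → -4, B → -4; maximin = 0.
Column maxima: b1 → 6, b2 → 5, b3 → 1; minimax = 1.
0 ≠ 1, so there is no saddle point; optimal play is mixed.
B is strictly dominated by T, so Row never plays it.
b2 is strictly dominated by b3 (it gives Row strictly more in every row), so Column never plays it.
On the remaining 2×2 (T, M vs b1, b3):
Let Row play T with probability p. Expected payoff against b1: 0p + 6(1−p) = −6p + 6; against b3: 1p + (-4)(1−p) = 5p − 4.
Setting these equal: −6p + 6 = 5p − 4 ⇒ −11p = -10 ⇒ p = 10/11, and the value is (-6)·(10/11) + 6 = 6/11.
For Column: with q = P(b1), equating T's and M's payoffs gives −q + 1 = 10q − 4 ⇒ q = 5/11.

6/11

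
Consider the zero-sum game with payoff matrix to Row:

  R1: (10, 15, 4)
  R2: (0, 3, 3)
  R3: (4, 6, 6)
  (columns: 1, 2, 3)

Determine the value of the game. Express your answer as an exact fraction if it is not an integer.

11/2

Row minima: R1 → 4, R2 → 0, R3 → 4; maximin = 4.
Column maxima: 1 → 10, 2 → 15, 3 → 6; minimax = 6.
4 ≠ 6, so there is no saddle point; optimal play is mixed.
R2 is strictly dominated by R1, so Row never plays it.
2 is strictly dominated by 1 (it gives Row strictly more in every row), so Column never plays it.
On the remaining 2×2 (R1, R3 vs 1, 3):
Let Row play R1 with probability p. Expected payoff against 1: 10p + 4(1−p) = 6p + 4; against 3: 4p + 6(1−p) = −2p + 6.
Setting these equal: 6p + 4 = −2p + 6 ⇒ 8p = 2 ⇒ p = 1/4, and the value is (6)·(1/4) + 4 = 11/2.
For Column: with q = P(1), equating R1's and R3's payoffs gives 6q + 4 = −2q + 6 ⇒ q = 1/4.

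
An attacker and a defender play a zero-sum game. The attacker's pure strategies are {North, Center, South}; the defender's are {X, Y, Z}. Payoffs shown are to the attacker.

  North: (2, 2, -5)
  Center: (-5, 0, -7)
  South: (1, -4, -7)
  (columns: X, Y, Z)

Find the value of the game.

Row minima: North → -5, Center → -7, South → -7; maximin = -5.
Column maxima: X → 2, Y → 2, Z → -5; minimax = -5.
Since maximin = minimax = -5, there is a saddle point and the value is -5.

-5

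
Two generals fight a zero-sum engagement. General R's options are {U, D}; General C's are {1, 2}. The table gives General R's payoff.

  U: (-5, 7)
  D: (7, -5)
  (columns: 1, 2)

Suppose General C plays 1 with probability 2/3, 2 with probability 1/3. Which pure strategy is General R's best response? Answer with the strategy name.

Expected payoff of U: (2/3)·(-5) + (1/3)·7 = -1.
Expected payoff of D: (2/3)·7 + (1/3)·(-5) = 3.
The largest is 3, so General R's best response is D.

D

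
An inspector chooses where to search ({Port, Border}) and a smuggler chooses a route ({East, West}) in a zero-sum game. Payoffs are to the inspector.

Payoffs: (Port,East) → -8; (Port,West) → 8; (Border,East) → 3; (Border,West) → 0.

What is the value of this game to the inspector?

24/19

Row minima: Port → -8, Border → 0; maximin = 0.
Column maxima: East → 3, West → 8; minimax = 3.
0 ≠ 3, so there is no saddle point; optimal play is mixed.
Let the inspector play Port with probability p. Expected payoff against East: (-8)p + 3(1−p) = −11p + 3; against West: 8p + 0(1−p) = 8p.
Setting these equal: −11p + 3 = 8p ⇒ −19p = -3 ⇒ p = 3/19, and the value is (-11)·(3/19) + 3 = 24/19.
For the smuggler: with q = P(East), equating Port's and Border's payoffs gives −16q + 8 = 3q ⇒ q = 8/19.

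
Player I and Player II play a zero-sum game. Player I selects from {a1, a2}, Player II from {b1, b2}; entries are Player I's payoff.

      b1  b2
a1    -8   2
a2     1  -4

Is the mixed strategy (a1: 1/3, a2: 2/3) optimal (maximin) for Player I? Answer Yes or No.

Yes

Against b1 this mix gives (1/3)·(-8) + (2/3)·1 = -2.
Against b2 this mix gives (1/3)·2 + (2/3)·(-4) = -2.
All of Player II's active replies (b1, b2) yield -2, and no column does worse for Player I. The mix makes Player II indifferent and guarantees -2, so it is optimal.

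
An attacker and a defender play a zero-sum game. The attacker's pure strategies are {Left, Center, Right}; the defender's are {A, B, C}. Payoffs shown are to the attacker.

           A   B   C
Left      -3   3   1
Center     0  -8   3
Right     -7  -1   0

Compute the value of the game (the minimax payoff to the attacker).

Row minima: Left → -3, Center → -8, Right → -7; maximin = -3.
Column maxima: A → 0, B → 3, C → 3; minimax = 0.
-3 ≠ 0, so there is no saddle point; optimal play is mixed.
Right is strictly dominated by Left, so the attacker never plays it.
C is strictly dominated by A (it gives the attacker strictly more in every row), so the defender never plays it.
On the remaining 2×2 (Left, Center vs A, B):
Let the attacker play Left with probability p. Expected payoff against A: (-3)p + 0(1−p) = −3p; against B: 3p + (-8)(1−p) = 11p − 8.
Setting these equal: −3p = 11p − 8 ⇒ −14p = -8 ⇒ p = 4/7, and the value is (-3)·(4/7) = -12/7.
For the defender: with q = P(A), equating Left's and Center's payoffs gives −6q + 3 = 8q − 8 ⇒ q = 11/14.

-12/7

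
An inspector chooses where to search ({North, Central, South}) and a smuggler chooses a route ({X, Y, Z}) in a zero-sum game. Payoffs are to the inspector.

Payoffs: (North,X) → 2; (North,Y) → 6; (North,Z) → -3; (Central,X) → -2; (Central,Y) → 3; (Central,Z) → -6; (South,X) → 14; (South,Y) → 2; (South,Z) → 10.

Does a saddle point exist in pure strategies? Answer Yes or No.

No

Row minima: North → -3, Central → -6, South → 2; maximin = 2.
Column maxima: X → 14, Y → 6, Z → 10; minimax = 6.
2 ≠ 6, so no pure-strategy equilibrium exists.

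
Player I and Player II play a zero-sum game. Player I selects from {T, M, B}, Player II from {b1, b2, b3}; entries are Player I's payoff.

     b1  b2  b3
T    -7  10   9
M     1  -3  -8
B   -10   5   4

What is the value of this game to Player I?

-47/25

Row minima: T → -7, M → -8, B → -10; maximin = -7.
Column maxima: b1 → 1, b2 → 10, b3 → 9; minimax = 1.
-7 ≠ 1, so there is no saddle point; optimal play is mixed.
B is strictly dominated by T, so Player I never plays it.
b2 is strictly dominated by b3 (it gives Player I strictly more in every row), so Player II never plays it.
On the remaining 2×2 (T, M vs b1, b3):
Let Player I play T with probability p. Expected payoff against b1: (-7)p + 1(1−p) = −8p + 1; against b3: 9p + (-8)(1−p) = 17p − 8.
Setting these equal: −8p + 1 = 17p − 8 ⇒ −25p = -9 ⇒ p = 9/25, and the value is (-8)·(9/25) + 1 = -47/25.
For Player II: with q = P(b1), equating T's and M's payoffs gives −16q + 9 = 9q − 8 ⇒ q = 17/25.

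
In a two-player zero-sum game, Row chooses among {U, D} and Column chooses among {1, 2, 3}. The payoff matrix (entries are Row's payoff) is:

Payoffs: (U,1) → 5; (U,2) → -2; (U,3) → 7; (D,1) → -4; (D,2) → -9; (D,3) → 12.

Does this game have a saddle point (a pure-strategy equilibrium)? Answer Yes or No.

Row minima: U → -2, D → -9; maximin = -2.
Column maxima: 1 → 5, 2 → -2, 3 → 12; minimax = -2.
maximin = minimax = -2, so a saddle point exists.

Yes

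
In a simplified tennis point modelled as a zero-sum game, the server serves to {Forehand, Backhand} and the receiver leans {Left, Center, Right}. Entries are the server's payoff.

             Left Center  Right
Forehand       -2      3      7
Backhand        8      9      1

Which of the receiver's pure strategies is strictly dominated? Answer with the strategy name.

Left holds the server's payoff strictly below Center in every row: -2 < 3, 8 < 9.
So Center is strictly dominated for the receiver.

Center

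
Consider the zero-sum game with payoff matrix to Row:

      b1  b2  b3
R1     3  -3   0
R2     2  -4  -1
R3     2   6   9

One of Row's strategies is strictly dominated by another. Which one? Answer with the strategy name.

R1 gives a strictly higher payoff than R2 against every column: 3 > 2, -3 > -4, 0 > -1.
So R2 is strictly dominated and Row never plays it.

R2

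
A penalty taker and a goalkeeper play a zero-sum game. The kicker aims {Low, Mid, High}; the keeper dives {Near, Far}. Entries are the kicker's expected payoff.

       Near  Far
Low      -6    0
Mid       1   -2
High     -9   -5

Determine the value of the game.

-4/3

Row minima: Low → -6, Mid → -2, High → -9; maximin = -2.
Column maxima: Near → 1, Far → 0; minimax = 0.
-2 ≠ 0, so there is no saddle point; optimal play is mixed.
High is strictly dominated by Low, so the kicker never plays it.
On the remaining 2×2 (Low, Mid vs Near, Far):
Let the kicker play Low with probability p. Expected payoff against Near: (-6)p + 1(1−p) = −7p + 1; against Far: 0p + (-2)(1−p) = 2p − 2.
Setting these equal: −7p + 1 = 2p − 2 ⇒ −9p = -3 ⇒ p = 1/3, and the value is (-7)·(1/3) + 1 = -4/3.
For the keeper: with q = P(Near), equating Low's and Mid's payoffs gives −6q = 3q − 2 ⇒ q = 2/9.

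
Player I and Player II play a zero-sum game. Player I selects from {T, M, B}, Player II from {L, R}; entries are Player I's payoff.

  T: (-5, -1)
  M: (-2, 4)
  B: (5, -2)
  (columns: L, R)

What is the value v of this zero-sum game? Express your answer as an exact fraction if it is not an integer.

Row minima: T → -5, M → -2, B → -2; maximin = -2.
Column maxima: L → 5, R → 4; minimax = 4.
-2 ≠ 4, so there is no saddle point; optimal play is mixed.
T is strictly dominated by M, so Player I never plays it.
On the remaining 2×2 (M, B vs L, R):
Let Player I play M with probability p. Expected payoff against L: (-2)p + 5(1−p) = −7p + 5; against R: 4p + (-2)(1−p) = 6p − 2.
Setting these equal: −7p + 5 = 6p − 2 ⇒ −13p = -7 ⇒ p = 7/13, and the value is (-7)·(7/13) + 5 = 16/13.
For Player II: with q = P(L), equating M's and B's payoffs gives −6q + 4 = 7q − 2 ⇒ q = 6/13.

16/13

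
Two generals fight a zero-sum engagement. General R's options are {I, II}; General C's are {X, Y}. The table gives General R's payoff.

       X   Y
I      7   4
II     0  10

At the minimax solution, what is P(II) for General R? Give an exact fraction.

Row minima: I → 4, II → 0; maximin = 4.
Column maxima: X → 7, Y → 10; minimax = 7.
4 ≠ 7, so there is no saddle point; optimal play is mixed.
Let General R play I with probability p. Expected payoff against X: 7p + 0(1−p) = 7p; against Y: 4p + 10(1−p) = −6p + 10.
Setting these equal: 7p = −6p + 10 ⇒ 13p = 10 ⇒ p = 10/13, and the value is (7)·(10/13) = 70/13.
For General C: with q = P(X), equating I's and II's payoffs gives 3q + 4 = −10q + 10 ⇒ q = 6/13.

3/13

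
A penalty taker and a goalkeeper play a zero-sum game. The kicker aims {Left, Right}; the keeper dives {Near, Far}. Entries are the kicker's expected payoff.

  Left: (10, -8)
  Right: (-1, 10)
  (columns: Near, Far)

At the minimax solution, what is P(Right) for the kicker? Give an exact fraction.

Row minima: Left → -8, Right → -1; maximin = -1.
Column maxima: Near → 10, Far → 10; minimax = 10.
-1 ≠ 10, so there is no saddle point; optimal play is mixed.
Let the kicker play Left with probability p. Expected payoff against Near: 10p + (-1)(1−p) = 11p − 1; against Far: (-8)p + 10(1−p) = −18p + 10.
Setting these equal: 11p − 1 = −18p + 10 ⇒ 29p = 11 ⇒ p = 11/29, and the value is (11)·(11/29) − 1 = 92/29.
For the keeper: with q = P(Near), equating Left's and Right's payoffs gives 18q − 8 = −11q + 10 ⇒ q = 18/29.

18/29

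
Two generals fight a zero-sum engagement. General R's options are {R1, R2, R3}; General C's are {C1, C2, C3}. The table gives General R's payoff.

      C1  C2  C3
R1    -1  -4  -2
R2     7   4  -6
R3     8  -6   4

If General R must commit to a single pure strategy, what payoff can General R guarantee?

-4

Row minima: R1 → -4, R2 → -6, R3 → -6.
The best of these is -4.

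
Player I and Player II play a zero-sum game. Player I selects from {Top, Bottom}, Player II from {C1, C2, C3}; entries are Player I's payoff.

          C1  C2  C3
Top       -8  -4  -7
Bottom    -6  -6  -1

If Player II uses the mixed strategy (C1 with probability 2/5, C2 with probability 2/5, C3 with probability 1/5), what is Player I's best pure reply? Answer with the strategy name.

Bottom

Expected payoff of Top: (2/5)·(-8) + (2/5)·(-4) + (1/5)·(-7) = -31/5.
Expected payoff of Bottom: (2/5)·(-6) + (2/5)·(-6) + (1/5)·(-1) = -5.
The largest is -5, so Player I's best response is Bottom.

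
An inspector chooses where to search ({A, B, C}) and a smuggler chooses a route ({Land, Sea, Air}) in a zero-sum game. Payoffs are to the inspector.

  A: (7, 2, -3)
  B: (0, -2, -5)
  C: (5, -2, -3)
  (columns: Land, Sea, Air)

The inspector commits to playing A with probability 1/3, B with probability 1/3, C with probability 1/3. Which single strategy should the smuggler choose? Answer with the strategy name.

Air

If the smuggler plays Land, the inspector's expected payoff is (1/3)·7 + (1/3)·0 + (1/3)·5 = 4.
If the smuggler plays Sea, the inspector's expected payoff is (1/3)·2 + (1/3)·(-2) + (1/3)·(-2) = -2/3.
If the smuggler plays Air, the inspector's expected payoff is (1/3)·(-3) + (1/3)·(-5) + (1/3)·(-3) = -11/3.
The smuggler minimizes the inspector's payoff; the smallest is -11/3, so the best response is Air.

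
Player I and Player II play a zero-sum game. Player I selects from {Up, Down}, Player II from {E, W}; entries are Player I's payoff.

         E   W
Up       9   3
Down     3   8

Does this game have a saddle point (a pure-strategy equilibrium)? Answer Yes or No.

Row minima: Up → 3, Down → 3; maximin = 3.
Column maxima: E → 9, W → 8; minimax = 8.
3 ≠ 8, so no pure-strategy equilibrium exists.

No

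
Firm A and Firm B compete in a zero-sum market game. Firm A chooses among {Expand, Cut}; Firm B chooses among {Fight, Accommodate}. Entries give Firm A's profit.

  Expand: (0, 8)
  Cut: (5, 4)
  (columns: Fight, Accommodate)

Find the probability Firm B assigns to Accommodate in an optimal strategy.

Row minima: Expand → 0, Cut → 4; maximin = 4.
Column maxima: Fight → 5, Accommodate → 8; minimax = 5.
4 ≠ 5, so there is no saddle point; optimal play is mixed.
Let Firm A play Expand with probability p. Expected payoff against Fight: 0p + 5(1−p) = −5p + 5; against Accommodate: 8p + 4(1−p) = 4p + 4.
Setting these equal: −5p + 5 = 4p + 4 ⇒ −9p = -1 ⇒ p = 1/9, and the value is (-5)·(1/9) + 5 = 40/9.
For Firm B: with q = P(Fight), equating Expand's and Cut's payoffs gives −8q + 8 = q + 4 ⇒ q = 4/9.

5/9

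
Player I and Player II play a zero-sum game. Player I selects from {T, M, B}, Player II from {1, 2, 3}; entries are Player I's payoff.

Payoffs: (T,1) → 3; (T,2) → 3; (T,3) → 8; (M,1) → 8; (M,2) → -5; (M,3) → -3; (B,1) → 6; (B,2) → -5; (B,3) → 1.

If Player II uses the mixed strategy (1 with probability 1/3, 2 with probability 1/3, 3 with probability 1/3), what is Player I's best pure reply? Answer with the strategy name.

Expected payoff of T: (1/3)·3 + (1/3)·3 + (1/3)·8 = 14/3.
Expected payoff of M: (1/3)·8 + (1/3)·(-5) + (1/3)·(-3) = 0.
Expected payoff of B: (1/3)·6 + (1/3)·(-5) + (1/3)·1 = 2/3.
The largest is 14/3, so Player I's best response is T.

T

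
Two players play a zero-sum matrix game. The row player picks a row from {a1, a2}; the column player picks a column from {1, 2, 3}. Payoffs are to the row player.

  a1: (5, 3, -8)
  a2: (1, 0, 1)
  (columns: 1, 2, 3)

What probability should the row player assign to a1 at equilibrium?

1/12

Row minima: a1 → -8, a2 → 0; maximin = 0.
Column maxima: 1 → 5, 2 → 3, 3 → 1; minimax = 1.
0 ≠ 1, so there is no saddle point; optimal play is mixed.
1 is strictly dominated by 2 (it gives the row player strictly more in every row), so the column player never plays it.
On the remaining 2×2 (a1, a2 vs 2, 3):
Let the row player play a1 with probability p. Expected payoff against 2: 3p + 0(1−p) = 3p; against 3: (-8)p + 1(1−p) = −9p + 1.
Setting these equal: 3p = −9p + 1 ⇒ 12p = 1 ⇒ p = 1/12, and the value is (3)·(1/12) = 1/4.
For the column player: with q = P(2), equating a1's and a2's payoffs gives 11q − 8 = −q + 1 ⇒ q = 3/4.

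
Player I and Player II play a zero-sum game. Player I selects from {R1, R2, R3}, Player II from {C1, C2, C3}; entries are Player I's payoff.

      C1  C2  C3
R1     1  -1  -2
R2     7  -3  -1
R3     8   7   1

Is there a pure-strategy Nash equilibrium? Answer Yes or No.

Yes

Row minima: R1 → -2, R2 → -3, R3 → 1; maximin = 1.
Column maxima: C1 → 8, C2 → 7, C3 → 1; minimax = 1.
maximin = minimax = 1, so a saddle point exists.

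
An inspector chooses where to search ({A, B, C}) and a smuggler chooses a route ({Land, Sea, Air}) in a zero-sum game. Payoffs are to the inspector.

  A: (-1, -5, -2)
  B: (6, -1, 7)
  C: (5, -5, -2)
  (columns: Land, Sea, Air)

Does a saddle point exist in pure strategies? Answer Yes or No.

Yes

Row minima: A → -5, B → -1, C → -5; maximin = -1.
Column maxima: Land → 6, Sea → -1, Air → 7; minimax = -1.
maximin = minimax = -1, so a saddle point exists.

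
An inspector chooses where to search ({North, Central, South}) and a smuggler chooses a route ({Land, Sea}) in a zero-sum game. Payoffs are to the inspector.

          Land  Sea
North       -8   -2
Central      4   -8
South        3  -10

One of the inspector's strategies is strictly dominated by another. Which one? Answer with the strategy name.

South

Central gives a strictly higher payoff than South against every column: 4 > 3, -8 > -10.
So South is strictly dominated and the inspector never plays it.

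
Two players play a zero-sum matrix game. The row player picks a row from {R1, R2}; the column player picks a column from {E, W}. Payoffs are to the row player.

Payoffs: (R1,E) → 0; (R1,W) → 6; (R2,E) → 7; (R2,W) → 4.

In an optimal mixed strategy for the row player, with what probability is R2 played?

Row minima: R1 → 0, R2 → 4; maximin = 4.
Column maxima: E → 7, W → 6; minimax = 6.
4 ≠ 6, so there is no saddle point; optimal play is mixed.
Let the row player play R1 with probability p. Expected payoff against E: 0p + 7(1−p) = −7p + 7; against W: 6p + 4(1−p) = 2p + 4.
Setting these equal: −7p + 7 = 2p + 4 ⇒ −9p = -3 ⇒ p = 1/3, and the value is (-7)·(1/3) + 7 = 14/3.
For the column player: with q = P(E), equating R1's and R2's payoffs gives −6q + 6 = 3q + 4 ⇒ q = 2/9.

2/3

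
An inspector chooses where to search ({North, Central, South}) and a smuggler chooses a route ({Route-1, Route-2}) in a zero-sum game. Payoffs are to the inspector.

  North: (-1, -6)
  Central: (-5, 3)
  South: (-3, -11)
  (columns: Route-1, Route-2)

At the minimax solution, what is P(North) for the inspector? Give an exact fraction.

8/13

Row minima: North → -6, Central → -5, South → -11; maximin = -5.
Column maxima: Route-1 → -1, Route-2 → 3; minimax = -1.
-5 ≠ -1, so there is no saddle point; optimal play is mixed.
South is strictly dominated by North, so the inspector never plays it.
On the remaining 2×2 (North, Central vs Route-1, Route-2):
Let the inspector play North with probability p. Expected payoff against Route-1: (-1)p + (-5)(1−p) = 4p − 5; against Route-2: (-6)p + 3(1−p) = −9p + 3.
Setting these equal: 4p − 5 = −9p + 3 ⇒ 13p = 8 ⇒ p = 8/13, and the value is (4)·(8/13) − 5 = -33/13.
For the smuggler: with q = P(Route-1), equating North's and Central's payoffs gives 5q − 6 = −8q + 3 ⇒ q = 9/13.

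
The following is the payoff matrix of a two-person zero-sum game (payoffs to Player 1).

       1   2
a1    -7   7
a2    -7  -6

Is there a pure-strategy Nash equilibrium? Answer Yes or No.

Row minima: a1 → -7, a2 → -7; maximin = -7.
Column maxima: 1 → -7, 2 → 7; minimax = -7.
maximin = minimax = -7, so a saddle point exists.

Yes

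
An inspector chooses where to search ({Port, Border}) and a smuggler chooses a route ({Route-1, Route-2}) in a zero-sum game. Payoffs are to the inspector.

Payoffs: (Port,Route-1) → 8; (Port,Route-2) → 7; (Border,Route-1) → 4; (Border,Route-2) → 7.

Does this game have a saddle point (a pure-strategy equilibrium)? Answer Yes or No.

Yes

Row minima: Port → 7, Border → 4; maximin = 7.
Column maxima: Route-1 → 8, Route-2 → 7; minimax = 7.
maximin = minimax = 7, so a saddle point exists.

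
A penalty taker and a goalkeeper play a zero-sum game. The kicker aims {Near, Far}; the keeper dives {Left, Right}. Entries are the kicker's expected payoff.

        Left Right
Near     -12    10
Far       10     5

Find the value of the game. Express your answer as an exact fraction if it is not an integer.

Row minima: Near → -12, Far → 5; maximin = 5.
Column maxima: Left → 10, Right → 10; minimax = 10.
5 ≠ 10, so there is no saddle point; optimal play is mixed.
Let the kicker play Near with probability p. Expected payoff against Left: (-12)p + 10(1−p) = −22p + 10; against Right: 10p + 5(1−p) = 5p + 5.
Setting these equal: −22p + 10 = 5p + 5 ⇒ −27p = -5 ⇒ p = 5/27, and the value is (-22)·(5/27) + 10 = 160/27.
For the keeper: with q = P(Left), equating Near's and Far's payoffs gives −22q + 10 = 5q + 5 ⇒ q = 5/27.

160/27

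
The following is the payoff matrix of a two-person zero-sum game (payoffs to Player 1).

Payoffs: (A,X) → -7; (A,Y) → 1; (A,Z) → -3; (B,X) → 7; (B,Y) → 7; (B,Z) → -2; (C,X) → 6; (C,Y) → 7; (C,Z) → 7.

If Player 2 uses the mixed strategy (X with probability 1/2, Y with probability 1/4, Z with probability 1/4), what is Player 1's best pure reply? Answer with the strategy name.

C

Expected payoff of A: (1/2)·(-7) + (1/4)·1 + (1/4)·(-3) = -4.
Expected payoff of B: (1/2)·7 + (1/4)·7 + (1/4)·(-2) = 19/4.
Expected payoff of C: (1/2)·6 + (1/4)·7 + (1/4)·7 = 13/2.
The largest is 13/2, so Player 1's best response is C.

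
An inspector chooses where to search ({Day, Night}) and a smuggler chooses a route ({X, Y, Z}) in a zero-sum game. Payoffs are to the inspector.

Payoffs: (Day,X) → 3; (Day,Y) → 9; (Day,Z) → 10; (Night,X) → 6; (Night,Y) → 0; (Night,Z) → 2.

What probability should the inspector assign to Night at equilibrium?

Row minima: Day → 3, Night → 0; maximin = 3.
Column maxima: X → 6, Y → 9, Z → 10; minimax = 6.
3 ≠ 6, so there is no saddle point; optimal play is mixed.
Z is strictly dominated by Y (it gives the inspector strictly more in every row), so the smuggler never plays it.
On the remaining 2×2 (Day, Night vs X, Y):
Let the inspector play Day with probability p. Expected payoff against X: 3p + 6(1−p) = −3p + 6; against Y: 9p + 0(1−p) = 9p.
Setting these equal: −3p + 6 = 9p ⇒ −12p = -6 ⇒ p = 1/2, and the value is (-3)·(1/2) + 6 = 9/2.
For the smuggler: with q = P(X), equating Day's and Night's payoffs gives −6q + 9 = 6q ⇒ q = 3/4.

1/2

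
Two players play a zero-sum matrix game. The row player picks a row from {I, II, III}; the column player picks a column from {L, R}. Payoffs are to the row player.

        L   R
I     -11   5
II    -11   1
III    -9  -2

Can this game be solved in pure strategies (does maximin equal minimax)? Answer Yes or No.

Yes

Row minima: I → -11, II → -11, III → -9; maximin = -9.
Column maxima: L → -9, R → 5; minimax = -9.
maximin = minimax = -9, so a saddle point exists.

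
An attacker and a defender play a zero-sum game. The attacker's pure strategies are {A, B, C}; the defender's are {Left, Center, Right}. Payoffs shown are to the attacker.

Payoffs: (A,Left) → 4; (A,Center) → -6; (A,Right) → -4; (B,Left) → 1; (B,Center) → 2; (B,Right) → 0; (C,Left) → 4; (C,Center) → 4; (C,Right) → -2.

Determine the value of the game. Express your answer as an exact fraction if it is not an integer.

Row minima: A → -6, B → 0, C → -2; maximin = 0.
Column maxima: Left → 4, Center → 4, Right → 0; minimax = 0.
Since maximin = minimax = 0, there is a saddle point and the value is 0.

0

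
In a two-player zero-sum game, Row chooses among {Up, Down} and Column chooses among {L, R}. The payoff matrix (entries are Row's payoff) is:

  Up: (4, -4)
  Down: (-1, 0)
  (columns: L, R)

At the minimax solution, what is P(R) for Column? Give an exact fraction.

Row minima: Up → -4, Down → -1; maximin = -1.
Column maxima: L → 4, R → 0; minimax = 0.
-1 ≠ 0, so there is no saddle point; optimal play is mixed.
Let Row play Up with probability p. Expected payoff against L: 4p + (-1)(1−p) = 5p − 1; against R: (-4)p + 0(1−p) = −4p.
Setting these equal: 5p − 1 = −4p ⇒ 9p = 1 ⇒ p = 1/9, and the value is (5)·(1/9) − 1 = -4/9.
For Column: with q = P(L), equating Up's and Down's payoffs gives 8q − 4 = −q ⇒ q = 4/9.

5/9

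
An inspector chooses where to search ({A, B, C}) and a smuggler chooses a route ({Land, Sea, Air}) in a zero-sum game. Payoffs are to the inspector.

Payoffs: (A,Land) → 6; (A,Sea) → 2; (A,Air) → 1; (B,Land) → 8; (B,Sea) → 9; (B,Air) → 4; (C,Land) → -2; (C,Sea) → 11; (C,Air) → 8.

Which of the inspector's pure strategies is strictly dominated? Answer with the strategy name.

A

B gives a strictly higher payoff than A against every column: 8 > 6, 9 > 2, 4 > 1.
So A is strictly dominated and the inspector never plays it.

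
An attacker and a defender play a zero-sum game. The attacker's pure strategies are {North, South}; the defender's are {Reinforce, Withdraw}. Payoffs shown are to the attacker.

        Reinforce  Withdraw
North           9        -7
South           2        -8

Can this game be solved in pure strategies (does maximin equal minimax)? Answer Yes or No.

Row minima: North → -7, South → -8; maximin = -7.
Column maxima: Reinforce → 9, Withdraw → -7; minimax = -7.
maximin = minimax = -7, so a saddle point exists.

Yes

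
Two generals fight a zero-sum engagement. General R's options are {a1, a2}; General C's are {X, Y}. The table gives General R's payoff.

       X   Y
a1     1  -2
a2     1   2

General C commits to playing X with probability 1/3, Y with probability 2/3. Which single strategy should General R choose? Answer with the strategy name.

Expected payoff of a1: (1/3)·1 + (2/3)·(-2) = -1.
Expected payoff of a2: (1/3)·1 + (2/3)·2 = 5/3.
The largest is 5/3, so General R's best response is a2.

a2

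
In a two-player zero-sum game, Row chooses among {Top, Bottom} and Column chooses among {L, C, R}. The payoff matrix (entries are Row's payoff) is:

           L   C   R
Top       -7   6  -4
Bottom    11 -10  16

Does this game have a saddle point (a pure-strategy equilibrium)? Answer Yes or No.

Row minima: Top → -7, Bottom → -10; maximin = -7.
Column maxima: L → 11, C → 6, R → 16; minimax = 6.
-7 ≠ 6, so no pure-strategy equilibrium exists.

No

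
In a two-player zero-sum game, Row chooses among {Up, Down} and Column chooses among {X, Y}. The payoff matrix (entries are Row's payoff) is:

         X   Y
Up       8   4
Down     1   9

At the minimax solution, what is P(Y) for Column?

Row minima: Up → 4, Down → 1; maximin = 4.
Column maxima: X → 8, Y → 9; minimax = 8.
4 ≠ 8, so there is no saddle point; optimal play is mixed.
Let Row play Up with probability p. Expected payoff against X: 8p + 1(1−p) = 7p + 1; against Y: 4p + 9(1−p) = −5p + 9.
Setting these equal: 7p + 1 = −5p + 9 ⇒ 12p = 8 ⇒ p = 2/3, and the value is (7)·(2/3) + 1 = 17/3.
For Column: with q = P(X), equating Up's and Down's payoffs gives 4q + 4 = −8q + 9 ⇒ q = 5/12.

7/12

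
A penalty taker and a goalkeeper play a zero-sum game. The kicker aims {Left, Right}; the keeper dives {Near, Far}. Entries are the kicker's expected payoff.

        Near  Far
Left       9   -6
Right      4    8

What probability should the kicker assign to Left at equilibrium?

4/19

Row minima: Left → -6, Right → 4; maximin = 4.
Column maxima: Near → 9, Far → 8; minimax = 8.
4 ≠ 8, so there is no saddle point; optimal play is mixed.
Let the kicker play Left with probability p. Expected payoff against Near: 9p + 4(1−p) = 5p + 4; against Far: (-6)p + 8(1−p) = −14p + 8.
Setting these equal: 5p + 4 = −14p + 8 ⇒ 19p = 4 ⇒ p = 4/19, and the value is (5)·(4/19) + 4 = 96/19.
For the keeper: with q = P(Near), equating Left's and Right's payoffs gives 15q − 6 = −4q + 8 ⇒ q = 14/19.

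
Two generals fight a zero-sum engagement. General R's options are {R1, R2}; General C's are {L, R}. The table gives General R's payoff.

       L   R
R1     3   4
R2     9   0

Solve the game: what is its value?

Row minima: R1 → 3, R2 → 0; maximin = 3.
Column maxima: L → 9, R → 4; minimax = 4.
3 ≠ 4, so there is no saddle point; optimal play is mixed.
Let General R play R1 with probability p. Expected payoff against L: 3p + 9(1−p) = −6p + 9; against R: 4p + 0(1−p) = 4p.
Setting these equal: −6p + 9 = 4p ⇒ −10p = -9 ⇒ p = 9/10, and the value is (-6)·(9/10) + 9 = 18/5.
For General C: with q = P(L), equating R1's and R2's payoffs gives −q + 4 = 9q ⇒ q = 2/5.

18/5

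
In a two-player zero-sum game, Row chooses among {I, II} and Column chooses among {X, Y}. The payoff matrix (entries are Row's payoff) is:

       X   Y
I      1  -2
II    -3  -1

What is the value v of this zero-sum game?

Row minima: I → -2, II → -3; maximin = -2.
Column maxima: X → 1, Y → -1; minimax = -1.
-2 ≠ -1, so there is no saddle point; optimal play is mixed.
Let Row play I with probability p. Expected payoff against X: 1p + (-3)(1−p) = 4p − 3; against Y: (-2)p + (-1)(1−p) = −p − 1.
Setting these equal: 4p − 3 = −p − 1 ⇒ 5p = 2 ⇒ p = 2/5, and the value is (4)·(2/5) − 3 = -7/5.
For Column: with q = P(X), equating I's and II's payoffs gives 3q − 2 = −2q − 1 ⇒ q = 1/5.

-7/5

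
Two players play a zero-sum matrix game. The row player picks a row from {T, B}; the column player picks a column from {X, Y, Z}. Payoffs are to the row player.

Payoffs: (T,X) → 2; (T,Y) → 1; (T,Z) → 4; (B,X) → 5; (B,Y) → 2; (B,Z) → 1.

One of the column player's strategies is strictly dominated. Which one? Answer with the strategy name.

Y holds the row player's payoff strictly below X in every row: 1 < 2, 2 < 5.
So X is strictly dominated for the column player.

X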